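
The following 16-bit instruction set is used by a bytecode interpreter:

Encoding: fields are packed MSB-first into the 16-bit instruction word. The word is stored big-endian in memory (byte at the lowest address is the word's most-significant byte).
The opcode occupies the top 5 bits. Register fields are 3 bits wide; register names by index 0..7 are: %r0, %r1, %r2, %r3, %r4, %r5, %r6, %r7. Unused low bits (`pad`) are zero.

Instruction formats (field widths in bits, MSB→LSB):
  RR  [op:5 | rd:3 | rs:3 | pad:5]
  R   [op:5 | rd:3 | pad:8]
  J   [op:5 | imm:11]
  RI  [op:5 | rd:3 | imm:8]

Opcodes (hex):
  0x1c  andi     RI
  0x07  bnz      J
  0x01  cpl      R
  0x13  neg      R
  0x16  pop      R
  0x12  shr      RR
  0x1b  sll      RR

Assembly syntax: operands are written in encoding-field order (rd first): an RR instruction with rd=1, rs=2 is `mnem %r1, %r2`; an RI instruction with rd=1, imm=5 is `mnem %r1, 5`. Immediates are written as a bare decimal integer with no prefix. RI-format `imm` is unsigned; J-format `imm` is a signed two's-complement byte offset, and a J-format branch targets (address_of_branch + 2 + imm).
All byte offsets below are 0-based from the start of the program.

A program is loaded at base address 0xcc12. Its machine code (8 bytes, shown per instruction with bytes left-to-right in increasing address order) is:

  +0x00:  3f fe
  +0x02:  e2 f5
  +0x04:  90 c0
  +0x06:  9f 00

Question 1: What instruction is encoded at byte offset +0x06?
[06] 9f 00 → 0x9f00
  top 5b → 0x13 → neg [R]
  [10:8] rd=7 = %r7

neg %r7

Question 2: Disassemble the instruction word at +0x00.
bnz -2

off 0x00: read 3f fe as big → 0x3ffe
  top 5b → 0x7 → bnz [J]
  [10:0] imm=2046 (s11→-2) = -2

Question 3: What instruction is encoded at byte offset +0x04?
@+04  big-endian(90 c0) = 0x90c0
  opcode bits[15:11]=0x12: shr/RR
  rd@[10:8]=0x0 ⇒ %r0
  rs@[7:5]=0x6 ⇒ %r6

shr %r0, %r6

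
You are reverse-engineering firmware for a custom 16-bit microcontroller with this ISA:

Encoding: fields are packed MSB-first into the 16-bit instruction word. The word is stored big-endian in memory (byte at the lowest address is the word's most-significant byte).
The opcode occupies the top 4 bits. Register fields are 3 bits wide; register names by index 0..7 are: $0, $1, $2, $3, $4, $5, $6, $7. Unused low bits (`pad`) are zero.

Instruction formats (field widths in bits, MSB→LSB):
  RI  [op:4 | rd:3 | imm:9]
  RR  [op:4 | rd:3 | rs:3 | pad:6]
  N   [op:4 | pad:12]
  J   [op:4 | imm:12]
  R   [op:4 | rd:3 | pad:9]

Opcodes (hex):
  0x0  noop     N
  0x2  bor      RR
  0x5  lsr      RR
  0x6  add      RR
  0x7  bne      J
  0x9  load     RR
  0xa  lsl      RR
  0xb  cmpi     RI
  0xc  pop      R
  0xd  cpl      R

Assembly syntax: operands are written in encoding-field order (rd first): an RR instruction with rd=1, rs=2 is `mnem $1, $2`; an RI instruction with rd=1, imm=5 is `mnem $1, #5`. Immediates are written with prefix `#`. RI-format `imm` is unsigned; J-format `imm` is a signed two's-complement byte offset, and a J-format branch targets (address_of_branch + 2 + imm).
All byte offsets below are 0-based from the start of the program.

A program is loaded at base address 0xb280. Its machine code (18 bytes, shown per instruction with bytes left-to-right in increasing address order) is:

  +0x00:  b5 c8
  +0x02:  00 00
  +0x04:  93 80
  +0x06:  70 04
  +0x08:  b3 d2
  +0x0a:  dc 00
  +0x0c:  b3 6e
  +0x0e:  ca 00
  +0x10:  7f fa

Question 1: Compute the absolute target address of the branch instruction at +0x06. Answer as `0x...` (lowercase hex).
0xb28c

@+06  big-endian(70 04) = 0x7004
  op=0x7004>>12=0x7 ⇒ bne (J)
  imm: (w>>0)&0xfff=0x4 → #4
  target = base 0xb280 + off 0x06 + 2 + imm 4 = 0xb28c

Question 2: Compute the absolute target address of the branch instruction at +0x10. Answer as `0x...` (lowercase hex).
+0x10: 7f fa ⇒ word 0x7ffa (big)
  opcode bits[15:12]=0x7: bne/J
  [11:0] imm=4090 (s12→-6) = #-6
  target = base 0xb280 + off 0x10 + 2 + imm -6 = 0xb28c

0xb28c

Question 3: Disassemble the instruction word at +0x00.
off 0x00: read b5 c8 as big → 0xb5c8
  opcode bits[15:12]=0xb: cmpi/RI
  [11:9] rd=2 = $2
  [8:0] imm=456 = #456

cmpi $2, #456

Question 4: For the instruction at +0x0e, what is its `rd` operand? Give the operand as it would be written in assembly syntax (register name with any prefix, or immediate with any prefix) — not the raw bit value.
$5

@+0e  big-endian(ca 00) = 0xca00
  op=0xca00>>12=0xc ⇒ pop (R)
  rd@[11:9]=0x5 ⇒ $5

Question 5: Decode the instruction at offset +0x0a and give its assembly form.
cpl $6

[0a] dc 00 → 0xdc00
  op=0xdc00>>12=0xd ⇒ cpl (R)
  [11:9] rd=6 = $6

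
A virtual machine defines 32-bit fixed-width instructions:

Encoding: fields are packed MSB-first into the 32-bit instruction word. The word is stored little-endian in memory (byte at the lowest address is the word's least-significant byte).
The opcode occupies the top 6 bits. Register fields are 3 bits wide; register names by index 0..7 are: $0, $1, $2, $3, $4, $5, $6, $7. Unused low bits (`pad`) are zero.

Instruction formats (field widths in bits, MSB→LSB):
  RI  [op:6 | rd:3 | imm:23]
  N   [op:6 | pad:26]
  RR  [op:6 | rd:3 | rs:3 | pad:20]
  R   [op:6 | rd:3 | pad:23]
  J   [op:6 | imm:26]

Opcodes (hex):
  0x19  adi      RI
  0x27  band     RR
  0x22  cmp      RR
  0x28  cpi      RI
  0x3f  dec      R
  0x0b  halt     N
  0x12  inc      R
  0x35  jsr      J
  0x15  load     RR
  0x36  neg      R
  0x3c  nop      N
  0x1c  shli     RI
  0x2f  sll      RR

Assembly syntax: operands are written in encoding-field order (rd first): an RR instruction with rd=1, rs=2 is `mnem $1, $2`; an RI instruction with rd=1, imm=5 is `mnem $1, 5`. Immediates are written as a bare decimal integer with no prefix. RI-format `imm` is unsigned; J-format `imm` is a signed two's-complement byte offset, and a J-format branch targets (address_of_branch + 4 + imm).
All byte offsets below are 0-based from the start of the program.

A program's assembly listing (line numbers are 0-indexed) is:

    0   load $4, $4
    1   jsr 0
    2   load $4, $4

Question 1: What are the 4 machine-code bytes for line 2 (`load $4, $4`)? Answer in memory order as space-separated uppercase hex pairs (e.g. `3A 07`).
00 00 40 56

L2: load op=0x15:6|rd=4:3|rs=4:3|pad=0:20 ⇒ 0x56400000 ⇒ little 00 00 40 56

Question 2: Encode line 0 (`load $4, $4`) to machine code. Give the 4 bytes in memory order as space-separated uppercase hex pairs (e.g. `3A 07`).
L0: load op=0x15:6|rd=4:3|rs=4:3|pad=0:20 ⇒ 0x56400000 ⇒ little 00 00 40 56

00 00 40 56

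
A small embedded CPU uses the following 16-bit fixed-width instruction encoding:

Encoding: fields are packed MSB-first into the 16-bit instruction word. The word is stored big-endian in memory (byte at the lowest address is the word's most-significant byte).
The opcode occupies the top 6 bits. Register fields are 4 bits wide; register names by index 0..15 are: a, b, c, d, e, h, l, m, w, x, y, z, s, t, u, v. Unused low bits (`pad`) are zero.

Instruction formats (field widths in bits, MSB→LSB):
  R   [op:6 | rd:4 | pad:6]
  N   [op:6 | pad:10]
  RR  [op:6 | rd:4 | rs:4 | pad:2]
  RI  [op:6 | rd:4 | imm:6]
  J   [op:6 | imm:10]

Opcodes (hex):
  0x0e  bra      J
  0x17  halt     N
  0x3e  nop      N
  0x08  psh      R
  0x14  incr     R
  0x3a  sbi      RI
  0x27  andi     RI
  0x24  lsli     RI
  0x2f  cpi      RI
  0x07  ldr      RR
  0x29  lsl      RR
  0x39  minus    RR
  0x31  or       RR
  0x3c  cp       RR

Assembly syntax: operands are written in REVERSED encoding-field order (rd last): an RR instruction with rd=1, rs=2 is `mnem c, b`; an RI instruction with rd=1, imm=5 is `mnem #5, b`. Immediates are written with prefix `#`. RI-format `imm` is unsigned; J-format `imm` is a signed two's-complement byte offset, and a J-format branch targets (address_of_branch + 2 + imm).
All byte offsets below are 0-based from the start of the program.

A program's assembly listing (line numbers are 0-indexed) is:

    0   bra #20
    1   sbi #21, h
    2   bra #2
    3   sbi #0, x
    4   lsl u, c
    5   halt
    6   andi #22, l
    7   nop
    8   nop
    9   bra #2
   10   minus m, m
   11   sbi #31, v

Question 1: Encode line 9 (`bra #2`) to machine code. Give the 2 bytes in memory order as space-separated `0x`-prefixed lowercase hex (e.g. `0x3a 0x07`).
0x38 0x02

line 9 (bra): pack op=0xe:6|imm=2:10 = 0x3802; big→ 38 02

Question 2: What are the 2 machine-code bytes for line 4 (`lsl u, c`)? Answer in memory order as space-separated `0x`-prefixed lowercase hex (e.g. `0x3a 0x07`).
0xa4 0xb8

line 4 (lsl): pack op=0x29:6|rd=2:4|rs=14:4|pad=0:2 = 0xa4b8; big→ a4 b8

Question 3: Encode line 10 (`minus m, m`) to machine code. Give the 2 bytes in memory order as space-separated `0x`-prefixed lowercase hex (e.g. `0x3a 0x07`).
L10: minus op=0x39:6|rd=7:4|rs=7:4|pad=0:2 ⇒ 0xe5dc ⇒ big e5 dc

0xe5 0xdc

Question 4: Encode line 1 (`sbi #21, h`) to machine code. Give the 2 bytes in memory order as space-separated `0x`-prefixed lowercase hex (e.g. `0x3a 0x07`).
0xe9 0x55

1. sbi fields op=0x3a:6|rd=5:4|imm=21:6 → word e955h → e9 55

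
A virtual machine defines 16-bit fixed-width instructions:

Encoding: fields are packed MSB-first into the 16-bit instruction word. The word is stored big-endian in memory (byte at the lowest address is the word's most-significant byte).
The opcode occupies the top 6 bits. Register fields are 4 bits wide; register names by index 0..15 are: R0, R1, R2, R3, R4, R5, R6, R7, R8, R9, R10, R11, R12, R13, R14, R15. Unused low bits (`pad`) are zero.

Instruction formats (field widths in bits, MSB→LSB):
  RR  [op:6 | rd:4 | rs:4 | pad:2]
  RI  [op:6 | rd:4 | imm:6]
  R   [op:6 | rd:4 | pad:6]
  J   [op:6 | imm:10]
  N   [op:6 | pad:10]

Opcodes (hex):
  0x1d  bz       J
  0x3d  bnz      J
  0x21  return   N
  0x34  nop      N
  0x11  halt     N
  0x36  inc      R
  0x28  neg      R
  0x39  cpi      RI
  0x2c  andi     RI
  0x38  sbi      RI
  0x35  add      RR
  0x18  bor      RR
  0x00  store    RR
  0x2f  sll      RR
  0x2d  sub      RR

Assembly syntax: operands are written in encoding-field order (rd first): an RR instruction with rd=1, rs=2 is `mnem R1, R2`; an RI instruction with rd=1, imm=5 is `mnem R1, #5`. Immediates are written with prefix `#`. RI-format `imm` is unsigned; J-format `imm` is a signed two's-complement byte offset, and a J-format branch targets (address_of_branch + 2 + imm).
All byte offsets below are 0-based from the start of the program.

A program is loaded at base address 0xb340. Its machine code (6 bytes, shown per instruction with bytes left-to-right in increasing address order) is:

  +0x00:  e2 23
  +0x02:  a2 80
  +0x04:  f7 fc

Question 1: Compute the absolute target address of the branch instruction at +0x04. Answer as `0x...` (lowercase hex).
0xb342

off 0x04: read f7 fc as big → 0xf7fc
  top 6b → 0x3d → bnz [J]
  imm: (w>>0)&0x3ff=0x3fc (s10→-4) → #-4
  target = base 0xb340 + off 0x04 + 2 + imm -4 = 0xb342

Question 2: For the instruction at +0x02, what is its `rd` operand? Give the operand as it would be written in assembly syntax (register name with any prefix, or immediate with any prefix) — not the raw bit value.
R10

[02] a2 80 → 0xa280
  op=0xa280>>10=0x28 ⇒ neg (R)
  rd@[9:6]=0xa ⇒ R10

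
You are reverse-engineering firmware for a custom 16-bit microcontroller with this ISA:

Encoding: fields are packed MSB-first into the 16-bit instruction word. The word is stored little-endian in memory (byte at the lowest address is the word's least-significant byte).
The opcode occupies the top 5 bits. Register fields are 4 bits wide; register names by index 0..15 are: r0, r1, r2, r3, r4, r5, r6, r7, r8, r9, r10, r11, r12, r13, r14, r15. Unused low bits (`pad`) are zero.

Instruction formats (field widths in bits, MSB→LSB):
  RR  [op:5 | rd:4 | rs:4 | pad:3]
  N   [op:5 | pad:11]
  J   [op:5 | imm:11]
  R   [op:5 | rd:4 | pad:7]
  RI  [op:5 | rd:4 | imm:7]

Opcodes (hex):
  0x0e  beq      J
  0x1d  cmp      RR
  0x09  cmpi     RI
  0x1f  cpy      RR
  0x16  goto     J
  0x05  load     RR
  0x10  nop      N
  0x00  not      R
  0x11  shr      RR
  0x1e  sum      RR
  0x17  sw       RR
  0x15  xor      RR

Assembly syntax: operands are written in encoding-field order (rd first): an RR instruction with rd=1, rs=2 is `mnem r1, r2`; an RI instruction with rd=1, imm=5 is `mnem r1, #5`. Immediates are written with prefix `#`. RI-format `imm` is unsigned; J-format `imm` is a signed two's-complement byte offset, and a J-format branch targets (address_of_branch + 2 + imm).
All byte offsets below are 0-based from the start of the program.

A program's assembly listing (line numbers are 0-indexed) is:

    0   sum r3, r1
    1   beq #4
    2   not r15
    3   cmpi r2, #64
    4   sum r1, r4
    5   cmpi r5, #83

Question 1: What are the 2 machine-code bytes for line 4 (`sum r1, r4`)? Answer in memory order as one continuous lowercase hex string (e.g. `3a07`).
a0f0

line 4 (sum): pack op=0x1e:5|rd=1:4|rs=4:4|pad=0:3 = 0xf0a0; little→ a0 f0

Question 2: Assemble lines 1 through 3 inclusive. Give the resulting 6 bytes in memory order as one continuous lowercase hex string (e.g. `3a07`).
line 1 (beq): pack op=0xe:5|imm=4:11 = 0x7004; little→ 04 70
line 2 (not): pack op=0x0:5|rd=15:4|pad=0:7 = 0x0780; little→ 80 07
line 3 (cmpi): pack op=0x9:5|rd=2:4|imm=64:7 = 0x4940; little→ 40 49

047080074049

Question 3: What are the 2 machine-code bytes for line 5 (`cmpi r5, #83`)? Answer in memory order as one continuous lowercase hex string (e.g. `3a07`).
5. cmpi fields op=0x9:5|rd=5:4|imm=83:7 → word 4ad3h → d3 4a

d34a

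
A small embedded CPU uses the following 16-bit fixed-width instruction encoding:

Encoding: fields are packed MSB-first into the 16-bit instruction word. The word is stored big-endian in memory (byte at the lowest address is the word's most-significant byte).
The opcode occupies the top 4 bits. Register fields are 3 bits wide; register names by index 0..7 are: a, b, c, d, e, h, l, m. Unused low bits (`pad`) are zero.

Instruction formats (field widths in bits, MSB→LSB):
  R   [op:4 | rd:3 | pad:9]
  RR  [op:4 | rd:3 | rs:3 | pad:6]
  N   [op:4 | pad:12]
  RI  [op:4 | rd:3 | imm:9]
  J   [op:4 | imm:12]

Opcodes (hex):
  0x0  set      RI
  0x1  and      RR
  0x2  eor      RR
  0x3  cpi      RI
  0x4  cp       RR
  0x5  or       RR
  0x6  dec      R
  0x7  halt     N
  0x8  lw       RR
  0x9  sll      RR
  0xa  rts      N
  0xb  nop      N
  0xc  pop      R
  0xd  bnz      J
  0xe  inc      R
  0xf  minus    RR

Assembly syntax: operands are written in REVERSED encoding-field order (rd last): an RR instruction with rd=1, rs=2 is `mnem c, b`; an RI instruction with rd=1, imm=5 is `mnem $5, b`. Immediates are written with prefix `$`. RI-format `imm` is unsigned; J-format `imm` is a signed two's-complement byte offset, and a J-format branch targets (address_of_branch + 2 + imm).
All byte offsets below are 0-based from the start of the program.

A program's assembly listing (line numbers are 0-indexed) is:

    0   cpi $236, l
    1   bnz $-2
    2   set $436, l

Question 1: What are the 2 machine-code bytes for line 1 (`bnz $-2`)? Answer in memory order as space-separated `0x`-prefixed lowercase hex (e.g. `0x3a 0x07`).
L1: bnz op=0xd:4|imm=-2:12 ⇒ 0xdffe ⇒ big df fe

0xdf 0xfe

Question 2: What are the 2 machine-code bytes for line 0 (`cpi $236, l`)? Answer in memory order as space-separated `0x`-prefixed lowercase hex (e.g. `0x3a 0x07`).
line 0 (cpi): pack op=0x3:4|rd=6:3|imm=236:9 = 0x3cec; big→ 3c ec

0x3c 0xec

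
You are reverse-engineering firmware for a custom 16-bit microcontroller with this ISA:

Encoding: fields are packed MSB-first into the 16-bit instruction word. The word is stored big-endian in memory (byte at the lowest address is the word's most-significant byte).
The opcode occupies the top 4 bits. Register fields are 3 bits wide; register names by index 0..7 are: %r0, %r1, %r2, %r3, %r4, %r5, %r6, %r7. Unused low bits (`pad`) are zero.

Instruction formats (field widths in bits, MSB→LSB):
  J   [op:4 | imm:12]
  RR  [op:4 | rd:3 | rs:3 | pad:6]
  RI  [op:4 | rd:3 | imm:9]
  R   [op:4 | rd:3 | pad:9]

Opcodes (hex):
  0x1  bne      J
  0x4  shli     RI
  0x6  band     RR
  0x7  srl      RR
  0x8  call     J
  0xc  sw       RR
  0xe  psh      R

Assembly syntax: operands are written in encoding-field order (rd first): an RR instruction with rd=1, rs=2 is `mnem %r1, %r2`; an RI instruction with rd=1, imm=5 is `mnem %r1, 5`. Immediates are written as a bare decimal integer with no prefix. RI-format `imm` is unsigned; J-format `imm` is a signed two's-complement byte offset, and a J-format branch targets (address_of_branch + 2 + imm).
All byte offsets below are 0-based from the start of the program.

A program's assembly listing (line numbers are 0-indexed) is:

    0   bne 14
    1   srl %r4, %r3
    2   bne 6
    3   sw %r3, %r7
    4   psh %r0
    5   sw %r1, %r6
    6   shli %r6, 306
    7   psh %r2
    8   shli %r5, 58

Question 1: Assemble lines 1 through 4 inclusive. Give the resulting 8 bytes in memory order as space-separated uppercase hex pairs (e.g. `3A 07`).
L1: srl op=0x7:4|rd=4:3|rs=3:3|pad=0:6 ⇒ 0x78c0 ⇒ big 78 c0
L2: bne op=0x1:4|imm=6:12 ⇒ 0x1006 ⇒ big 10 06
L3: sw op=0xc:4|rd=3:3|rs=7:3|pad=0:6 ⇒ 0xc7c0 ⇒ big c7 c0
L4: psh op=0xe:4|rd=0:3|pad=0:9 ⇒ 0xe000 ⇒ big e0 00

78 C0 10 06 C7 C0 E0 00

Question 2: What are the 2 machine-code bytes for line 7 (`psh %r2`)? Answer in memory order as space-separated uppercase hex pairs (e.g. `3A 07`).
E4 00

line 7 (psh): pack op=0xe:4|rd=2:3|pad=0:9 = 0xe400; big→ e4 00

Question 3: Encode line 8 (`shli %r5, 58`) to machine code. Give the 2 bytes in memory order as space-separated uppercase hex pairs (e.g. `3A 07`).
4A 3A

line 8 (shli): pack op=0x4:4|rd=5:3|imm=58:9 = 0x4a3a; big→ 4a 3a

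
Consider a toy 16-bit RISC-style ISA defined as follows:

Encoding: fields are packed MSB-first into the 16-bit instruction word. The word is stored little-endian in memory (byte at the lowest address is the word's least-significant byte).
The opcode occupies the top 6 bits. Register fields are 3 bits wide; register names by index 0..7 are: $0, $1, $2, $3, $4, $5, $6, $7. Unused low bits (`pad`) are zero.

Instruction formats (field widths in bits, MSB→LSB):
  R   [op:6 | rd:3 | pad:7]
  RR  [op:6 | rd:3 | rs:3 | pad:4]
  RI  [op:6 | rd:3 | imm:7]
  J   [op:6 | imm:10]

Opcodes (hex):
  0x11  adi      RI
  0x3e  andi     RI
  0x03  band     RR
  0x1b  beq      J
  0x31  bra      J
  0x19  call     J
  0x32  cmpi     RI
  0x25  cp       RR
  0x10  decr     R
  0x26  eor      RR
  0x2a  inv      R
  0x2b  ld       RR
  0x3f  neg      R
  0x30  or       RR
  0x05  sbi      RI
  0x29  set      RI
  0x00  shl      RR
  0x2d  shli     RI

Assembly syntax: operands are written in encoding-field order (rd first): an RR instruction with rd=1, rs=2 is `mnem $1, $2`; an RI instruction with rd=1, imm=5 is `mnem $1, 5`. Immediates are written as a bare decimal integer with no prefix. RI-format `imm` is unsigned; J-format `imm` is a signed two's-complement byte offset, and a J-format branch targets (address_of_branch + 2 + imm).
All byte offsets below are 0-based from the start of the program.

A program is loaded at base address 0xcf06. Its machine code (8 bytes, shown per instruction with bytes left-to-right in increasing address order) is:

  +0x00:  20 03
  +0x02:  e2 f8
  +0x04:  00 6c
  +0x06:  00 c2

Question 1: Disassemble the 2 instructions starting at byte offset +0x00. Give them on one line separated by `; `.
shl $6, $2; andi $1, 98

[00] 20 03 → 0x0320
  top 6b → 0x0 → shl [RR]
  rd@[9:7]=0x6 ⇒ $6
  rs@[6:4]=0x2 ⇒ $2
[02] e2 f8 → 0xf8e2
  top 6b → 0x3e → andi [RI]
  rd@[9:7]=0x1 ⇒ $1
  imm@[6:0]=0x62 ⇒ 98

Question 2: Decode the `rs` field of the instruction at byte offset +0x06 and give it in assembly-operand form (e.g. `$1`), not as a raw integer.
$0

off 0x06: read 00 c2 as little → 0xc200
  top 6b → 0x30 → or [RR]
  rd: (w>>7)&0x7=0x4 → $4
  rs: (w>>4)&0x7=0x0 → $0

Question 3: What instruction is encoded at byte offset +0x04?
beq 0

@+04  little-endian(00 6c) = 0x6c00
  opcode bits[15:10]=0x1b: beq/J
  imm: (w>>0)&0x3ff=0x0 → 0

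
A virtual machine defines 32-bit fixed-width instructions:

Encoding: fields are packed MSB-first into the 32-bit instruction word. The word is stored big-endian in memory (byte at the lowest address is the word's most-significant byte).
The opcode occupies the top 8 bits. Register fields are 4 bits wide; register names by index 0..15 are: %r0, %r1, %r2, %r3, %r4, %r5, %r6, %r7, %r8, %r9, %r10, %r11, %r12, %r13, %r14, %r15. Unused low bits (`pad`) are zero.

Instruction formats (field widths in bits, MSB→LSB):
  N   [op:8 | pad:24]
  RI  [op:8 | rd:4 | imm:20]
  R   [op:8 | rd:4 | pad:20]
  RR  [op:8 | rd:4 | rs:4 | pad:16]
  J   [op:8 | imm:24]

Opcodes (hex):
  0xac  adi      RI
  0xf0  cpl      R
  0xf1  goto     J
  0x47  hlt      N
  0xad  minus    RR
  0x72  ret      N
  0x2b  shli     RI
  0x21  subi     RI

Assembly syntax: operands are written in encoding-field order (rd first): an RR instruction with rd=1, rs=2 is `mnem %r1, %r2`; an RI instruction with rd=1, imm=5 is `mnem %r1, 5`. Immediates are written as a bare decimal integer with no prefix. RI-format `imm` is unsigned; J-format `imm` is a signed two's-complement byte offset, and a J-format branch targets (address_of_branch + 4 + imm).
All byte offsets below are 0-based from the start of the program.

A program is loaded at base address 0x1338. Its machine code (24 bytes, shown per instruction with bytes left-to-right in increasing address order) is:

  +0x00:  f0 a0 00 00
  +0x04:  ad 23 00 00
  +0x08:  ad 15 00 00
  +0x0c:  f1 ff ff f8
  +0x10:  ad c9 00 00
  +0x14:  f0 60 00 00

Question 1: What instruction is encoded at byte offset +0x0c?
goto -8

+0x0c: f1 ff ff f8 ⇒ word 0xf1fffff8 (big)
  top 8b → 0xf1 → goto [J]
  [23:0] imm=16777208 (s24→-8) = -8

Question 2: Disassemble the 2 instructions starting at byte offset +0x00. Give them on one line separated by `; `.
@+00  big-endian(f0 a0 00 00) = 0xf0a00000
  top 8b → 0xf0 → cpl [R]
  [23:20] rd=10 = %r10
@+04  big-endian(ad 23 00 00) = 0xad230000
  top 8b → 0xad → minus [RR]
  [23:20] rd=2 = %r2
  [19:16] rs=3 = %r3

cpl %r10; minus %r2, %r3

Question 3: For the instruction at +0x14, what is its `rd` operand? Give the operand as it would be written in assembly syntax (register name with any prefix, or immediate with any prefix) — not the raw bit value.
%r6

@+14  big-endian(f0 60 00 00) = 0xf0600000
  op=0xf0600000>>24=0xf0 ⇒ cpl (R)
  rd: (w>>20)&0xf=0x6 → %r6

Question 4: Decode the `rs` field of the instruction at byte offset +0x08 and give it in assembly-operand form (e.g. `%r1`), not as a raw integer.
%r5

[08] ad 15 00 00 → 0xad150000
  top 8b → 0xad → minus [RR]
  rd@[23:20]=0x1 ⇒ %r1
  rs@[19:16]=0x5 ⇒ %r5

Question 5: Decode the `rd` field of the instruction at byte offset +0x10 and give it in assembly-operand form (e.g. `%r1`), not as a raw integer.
%r12

[10] ad c9 00 00 → 0xadc90000
  top 8b → 0xad → minus [RR]
  rd@[23:20]=0xc ⇒ %r12
  rs@[19:16]=0x9 ⇒ %r9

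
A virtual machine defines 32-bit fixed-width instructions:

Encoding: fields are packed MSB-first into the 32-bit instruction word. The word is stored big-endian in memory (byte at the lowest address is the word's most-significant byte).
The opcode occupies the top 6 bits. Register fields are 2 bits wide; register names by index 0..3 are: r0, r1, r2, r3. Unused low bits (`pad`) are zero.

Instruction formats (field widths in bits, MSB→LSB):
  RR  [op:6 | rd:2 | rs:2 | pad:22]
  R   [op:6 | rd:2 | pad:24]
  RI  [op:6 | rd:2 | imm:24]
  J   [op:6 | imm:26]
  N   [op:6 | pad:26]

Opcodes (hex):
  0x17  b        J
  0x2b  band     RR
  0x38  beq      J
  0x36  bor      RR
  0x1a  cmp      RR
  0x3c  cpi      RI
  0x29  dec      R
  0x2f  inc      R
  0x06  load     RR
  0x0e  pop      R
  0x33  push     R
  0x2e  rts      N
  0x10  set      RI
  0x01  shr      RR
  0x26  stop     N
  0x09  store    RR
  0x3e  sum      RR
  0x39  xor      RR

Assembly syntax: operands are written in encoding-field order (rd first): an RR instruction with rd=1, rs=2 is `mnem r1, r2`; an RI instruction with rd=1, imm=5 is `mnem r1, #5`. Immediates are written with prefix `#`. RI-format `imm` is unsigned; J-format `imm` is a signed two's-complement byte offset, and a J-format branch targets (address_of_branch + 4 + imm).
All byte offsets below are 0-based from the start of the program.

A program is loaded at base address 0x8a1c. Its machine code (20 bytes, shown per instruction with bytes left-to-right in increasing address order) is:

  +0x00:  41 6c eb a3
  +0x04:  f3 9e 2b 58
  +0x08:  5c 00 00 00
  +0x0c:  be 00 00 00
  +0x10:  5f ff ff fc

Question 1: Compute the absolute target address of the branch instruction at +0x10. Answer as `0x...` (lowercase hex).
0x8a2c

off 0x10: read 5f ff ff fc as big → 0x5ffffffc
  op=0x5ffffffc>>26=0x17 ⇒ b (J)
  [25:0] imm=67108860 (s26→-4) = #-4
  target = base 0x8a1c + off 0x10 + 4 + imm -4 = 0x8a2c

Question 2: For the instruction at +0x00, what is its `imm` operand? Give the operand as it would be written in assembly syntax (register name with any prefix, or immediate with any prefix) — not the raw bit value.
@+00  big-endian(41 6c eb a3) = 0x416ceba3
  top 6b → 0x10 → set [RI]
  [25:24] rd=1 = r1
  [23:0] imm=7138211 = #7138211

#7138211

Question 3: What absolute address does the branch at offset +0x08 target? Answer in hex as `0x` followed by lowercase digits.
+0x08: 5c 00 00 00 ⇒ word 0x5c000000 (big)
  top 6b → 0x17 → b [J]
  [25:0] imm=0 = #0
  target = base 0x8a1c + off 0x08 + 4 + imm 0 = 0x8a28

0x8a28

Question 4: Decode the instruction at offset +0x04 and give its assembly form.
cpi r3, #10365784

off 0x04: read f3 9e 2b 58 as big → 0xf39e2b58
  top 6b → 0x3c → cpi [RI]
  rd: (w>>24)&0x3=0x3 → r3
  imm: (w>>0)&0xffffff=0x9e2b58 → #10365784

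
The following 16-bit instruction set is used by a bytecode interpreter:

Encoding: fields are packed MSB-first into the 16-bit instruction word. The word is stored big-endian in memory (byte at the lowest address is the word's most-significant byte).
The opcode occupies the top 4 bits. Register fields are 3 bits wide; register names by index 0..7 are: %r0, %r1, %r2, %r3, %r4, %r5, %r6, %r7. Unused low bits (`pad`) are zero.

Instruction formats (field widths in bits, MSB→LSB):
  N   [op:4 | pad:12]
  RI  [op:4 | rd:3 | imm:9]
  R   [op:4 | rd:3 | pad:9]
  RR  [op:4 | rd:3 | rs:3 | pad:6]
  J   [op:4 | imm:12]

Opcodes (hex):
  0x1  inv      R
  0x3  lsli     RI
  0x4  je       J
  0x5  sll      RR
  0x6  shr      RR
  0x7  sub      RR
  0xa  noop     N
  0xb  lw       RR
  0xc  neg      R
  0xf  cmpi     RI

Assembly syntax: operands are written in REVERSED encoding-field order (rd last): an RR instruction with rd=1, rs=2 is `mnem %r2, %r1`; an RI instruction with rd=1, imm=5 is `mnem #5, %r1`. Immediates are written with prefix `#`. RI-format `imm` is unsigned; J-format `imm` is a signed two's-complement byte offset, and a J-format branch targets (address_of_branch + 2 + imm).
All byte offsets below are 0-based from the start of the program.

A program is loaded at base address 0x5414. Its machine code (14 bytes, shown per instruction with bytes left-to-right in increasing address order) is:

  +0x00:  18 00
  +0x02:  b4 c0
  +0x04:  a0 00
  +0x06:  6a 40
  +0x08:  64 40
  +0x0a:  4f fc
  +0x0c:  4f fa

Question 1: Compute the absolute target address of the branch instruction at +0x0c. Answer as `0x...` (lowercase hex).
0x541c

+0x0c: 4f fa ⇒ word 0x4ffa (big)
  top 4b → 0x4 → je [J]
  imm@[11:0]=0xffa (s12→-6) ⇒ #-6
  target = base 0x5414 + off 0x0c + 2 + imm -6 = 0x541c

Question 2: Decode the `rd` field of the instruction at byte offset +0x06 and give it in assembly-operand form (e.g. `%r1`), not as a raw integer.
@+06  big-endian(6a 40) = 0x6a40
  top 4b → 0x6 → shr [RR]
  [11:9] rd=5 = %r5
  [8:6] rs=1 = %r1

%r5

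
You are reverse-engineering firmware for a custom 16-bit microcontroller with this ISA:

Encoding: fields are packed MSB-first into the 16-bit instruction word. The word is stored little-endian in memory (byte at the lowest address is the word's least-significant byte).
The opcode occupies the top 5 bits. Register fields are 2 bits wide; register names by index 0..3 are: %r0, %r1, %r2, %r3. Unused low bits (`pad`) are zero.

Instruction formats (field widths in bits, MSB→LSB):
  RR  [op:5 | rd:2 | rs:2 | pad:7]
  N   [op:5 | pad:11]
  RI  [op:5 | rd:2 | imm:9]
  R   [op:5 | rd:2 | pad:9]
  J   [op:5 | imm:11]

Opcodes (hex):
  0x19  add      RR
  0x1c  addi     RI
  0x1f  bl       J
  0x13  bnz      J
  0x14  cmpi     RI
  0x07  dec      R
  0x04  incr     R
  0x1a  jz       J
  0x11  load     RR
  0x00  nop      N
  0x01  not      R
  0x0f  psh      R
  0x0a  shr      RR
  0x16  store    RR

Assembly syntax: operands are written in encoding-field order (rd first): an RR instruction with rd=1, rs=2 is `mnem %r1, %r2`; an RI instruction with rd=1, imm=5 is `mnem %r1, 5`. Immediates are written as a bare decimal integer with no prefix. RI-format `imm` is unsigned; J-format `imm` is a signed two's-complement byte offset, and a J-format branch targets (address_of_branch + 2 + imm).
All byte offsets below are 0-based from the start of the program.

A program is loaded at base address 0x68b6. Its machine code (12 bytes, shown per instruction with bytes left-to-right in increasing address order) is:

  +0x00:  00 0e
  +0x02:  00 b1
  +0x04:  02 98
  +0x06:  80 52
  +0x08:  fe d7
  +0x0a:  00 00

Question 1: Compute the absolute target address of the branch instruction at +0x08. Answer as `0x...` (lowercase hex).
@+08  little-endian(fe d7) = 0xd7fe
  op=0xd7fe>>11=0x1a ⇒ jz (J)
  imm: (w>>0)&0x7ff=0x7fe (s11→-2) → -2
  target = base 0x68b6 + off 0x08 + 2 + imm -2 = 0x68be

0x68be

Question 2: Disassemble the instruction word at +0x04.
bnz 2

off 0x04: read 02 98 as little → 0x9802
  op=0x9802>>11=0x13 ⇒ bnz (J)
  imm@[10:0]=0x2 ⇒ 2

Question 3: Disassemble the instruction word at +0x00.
off 0x00: read 00 0e as little → 0x0e00
  top 5b → 0x1 → not [R]
  rd: (w>>9)&0x3=0x3 → %r3

not %r3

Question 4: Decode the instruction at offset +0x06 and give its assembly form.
+0x06: 80 52 ⇒ word 0x5280 (little)
  op=0x5280>>11=0xa ⇒ shr (RR)
  [10:9] rd=1 = %r1
  [8:7] rs=1 = %r1

shr %r1, %r1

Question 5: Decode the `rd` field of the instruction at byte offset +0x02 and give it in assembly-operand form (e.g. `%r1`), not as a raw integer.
%r0

[02] 00 b1 → 0xb100
  op=0xb100>>11=0x16 ⇒ store (RR)
  [10:9] rd=0 = %r0
  [8:7] rs=2 = %r2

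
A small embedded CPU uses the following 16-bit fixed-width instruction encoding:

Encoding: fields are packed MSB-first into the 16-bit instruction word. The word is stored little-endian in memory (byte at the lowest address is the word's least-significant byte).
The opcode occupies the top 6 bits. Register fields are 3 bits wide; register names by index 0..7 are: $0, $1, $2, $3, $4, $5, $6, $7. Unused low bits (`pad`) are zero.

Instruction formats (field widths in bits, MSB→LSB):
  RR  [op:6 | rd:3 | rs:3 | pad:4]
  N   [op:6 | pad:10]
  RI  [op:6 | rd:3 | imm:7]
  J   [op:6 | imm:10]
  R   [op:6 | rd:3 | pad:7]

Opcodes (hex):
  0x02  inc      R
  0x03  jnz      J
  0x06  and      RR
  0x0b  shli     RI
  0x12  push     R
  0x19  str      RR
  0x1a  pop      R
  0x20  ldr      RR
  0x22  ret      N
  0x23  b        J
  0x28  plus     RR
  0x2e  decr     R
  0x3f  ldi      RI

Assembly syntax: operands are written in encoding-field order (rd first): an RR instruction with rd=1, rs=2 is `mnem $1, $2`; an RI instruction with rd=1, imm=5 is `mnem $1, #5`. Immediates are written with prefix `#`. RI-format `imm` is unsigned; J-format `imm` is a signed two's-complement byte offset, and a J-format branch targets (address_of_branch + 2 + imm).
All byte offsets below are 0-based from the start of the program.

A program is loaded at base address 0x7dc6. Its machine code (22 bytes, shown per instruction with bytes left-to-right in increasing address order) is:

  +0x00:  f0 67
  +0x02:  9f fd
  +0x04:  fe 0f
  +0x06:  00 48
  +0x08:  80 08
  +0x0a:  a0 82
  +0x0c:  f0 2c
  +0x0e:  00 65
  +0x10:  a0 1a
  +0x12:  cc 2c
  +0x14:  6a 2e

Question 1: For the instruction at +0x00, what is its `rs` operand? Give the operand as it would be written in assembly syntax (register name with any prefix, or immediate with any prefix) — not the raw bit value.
off 0x00: read f0 67 as little → 0x67f0
  op=0x67f0>>10=0x19 ⇒ str (RR)
  rd@[9:7]=0x7 ⇒ $7
  rs@[6:4]=0x7 ⇒ $7

$7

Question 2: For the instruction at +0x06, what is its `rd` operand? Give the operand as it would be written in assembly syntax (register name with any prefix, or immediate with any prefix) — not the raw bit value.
@+06  little-endian(00 48) = 0x4800
  opcode bits[15:10]=0x12: push/R
  [9:7] rd=0 = $0

$0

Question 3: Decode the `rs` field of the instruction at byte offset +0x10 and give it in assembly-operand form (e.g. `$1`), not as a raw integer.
+0x10: a0 1a ⇒ word 0x1aa0 (little)
  op=0x1aa0>>10=0x6 ⇒ and (RR)
  rd@[9:7]=0x5 ⇒ $5
  rs@[6:4]=0x2 ⇒ $2

$2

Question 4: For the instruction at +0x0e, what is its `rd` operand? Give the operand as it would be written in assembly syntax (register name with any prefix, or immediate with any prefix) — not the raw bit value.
$2

@+0e  little-endian(00 65) = 0x6500
  op=0x6500>>10=0x19 ⇒ str (RR)
  rd: (w>>7)&0x7=0x2 → $2
  rs: (w>>4)&0x7=0x0 → $0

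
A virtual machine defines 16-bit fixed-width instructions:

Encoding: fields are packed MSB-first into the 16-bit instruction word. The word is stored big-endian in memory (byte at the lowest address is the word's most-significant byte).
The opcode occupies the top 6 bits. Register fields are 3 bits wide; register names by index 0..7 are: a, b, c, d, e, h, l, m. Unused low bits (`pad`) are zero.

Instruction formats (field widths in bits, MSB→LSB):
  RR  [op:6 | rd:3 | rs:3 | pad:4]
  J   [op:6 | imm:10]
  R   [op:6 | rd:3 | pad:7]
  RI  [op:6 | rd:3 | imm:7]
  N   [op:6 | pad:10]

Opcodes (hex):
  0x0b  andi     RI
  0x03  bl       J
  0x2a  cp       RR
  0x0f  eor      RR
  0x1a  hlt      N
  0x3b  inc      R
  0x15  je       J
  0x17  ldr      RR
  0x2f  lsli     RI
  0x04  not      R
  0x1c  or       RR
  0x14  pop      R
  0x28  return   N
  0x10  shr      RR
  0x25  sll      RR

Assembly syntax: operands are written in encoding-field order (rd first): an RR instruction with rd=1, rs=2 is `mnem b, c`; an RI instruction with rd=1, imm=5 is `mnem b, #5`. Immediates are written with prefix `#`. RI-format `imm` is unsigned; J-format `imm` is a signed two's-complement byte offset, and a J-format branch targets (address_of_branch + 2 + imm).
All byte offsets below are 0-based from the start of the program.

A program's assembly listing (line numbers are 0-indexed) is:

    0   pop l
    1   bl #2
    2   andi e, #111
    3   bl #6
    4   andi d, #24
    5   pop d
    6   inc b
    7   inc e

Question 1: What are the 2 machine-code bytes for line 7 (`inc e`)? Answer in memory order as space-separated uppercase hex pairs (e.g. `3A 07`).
EE 00

line 7 (inc): pack op=0x3b:6|rd=4:3|pad=0:7 = 0xee00; big→ ee 00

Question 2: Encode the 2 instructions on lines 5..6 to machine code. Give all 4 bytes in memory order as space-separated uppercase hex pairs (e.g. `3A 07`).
L5: pop op=0x14:6|rd=3:3|pad=0:7 ⇒ 0x5180 ⇒ big 51 80
L6: inc op=0x3b:6|rd=1:3|pad=0:7 ⇒ 0xec80 ⇒ big ec 80

51 80 EC 80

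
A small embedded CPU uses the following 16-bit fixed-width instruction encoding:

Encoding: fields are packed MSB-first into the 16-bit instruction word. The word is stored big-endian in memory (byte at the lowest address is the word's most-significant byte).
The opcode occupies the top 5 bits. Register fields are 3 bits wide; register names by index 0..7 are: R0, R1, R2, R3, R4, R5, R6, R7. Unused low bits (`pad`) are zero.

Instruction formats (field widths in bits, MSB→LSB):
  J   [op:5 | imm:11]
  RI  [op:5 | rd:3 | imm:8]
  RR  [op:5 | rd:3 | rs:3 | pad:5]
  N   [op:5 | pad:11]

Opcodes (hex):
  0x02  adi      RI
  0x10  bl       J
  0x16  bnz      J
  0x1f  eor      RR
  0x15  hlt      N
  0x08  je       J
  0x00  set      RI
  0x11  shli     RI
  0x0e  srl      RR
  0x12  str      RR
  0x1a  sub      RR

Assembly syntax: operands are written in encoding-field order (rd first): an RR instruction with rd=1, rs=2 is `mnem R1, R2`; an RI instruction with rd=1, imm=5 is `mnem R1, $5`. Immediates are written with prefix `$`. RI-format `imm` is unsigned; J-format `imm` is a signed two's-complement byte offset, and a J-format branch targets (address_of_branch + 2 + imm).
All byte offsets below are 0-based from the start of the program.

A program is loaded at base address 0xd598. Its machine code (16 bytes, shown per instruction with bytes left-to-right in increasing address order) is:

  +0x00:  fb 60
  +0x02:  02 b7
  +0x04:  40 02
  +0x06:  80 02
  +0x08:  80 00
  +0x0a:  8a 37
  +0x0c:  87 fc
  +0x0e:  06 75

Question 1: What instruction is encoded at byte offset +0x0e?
@+0e  big-endian(06 75) = 0x0675
  op=0x0675>>11=0x0 ⇒ set (RI)
  [10:8] rd=6 = R6
  [7:0] imm=117 = $117

set R6, $117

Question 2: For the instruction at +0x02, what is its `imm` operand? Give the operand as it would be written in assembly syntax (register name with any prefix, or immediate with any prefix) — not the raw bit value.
$183

[02] 02 b7 → 0x02b7
  opcode bits[15:11]=0x0: set/RI
  [10:8] rd=2 = R2
  [7:0] imm=183 = $183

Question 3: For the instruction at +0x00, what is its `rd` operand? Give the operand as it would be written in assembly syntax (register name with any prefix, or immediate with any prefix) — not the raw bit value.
@+00  big-endian(fb 60) = 0xfb60
  top 5b → 0x1f → eor [RR]
  rd@[10:8]=0x3 ⇒ R3
  rs@[7:5]=0x3 ⇒ R3

R3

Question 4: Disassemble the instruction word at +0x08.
bl $0

+0x08: 80 00 ⇒ word 0x8000 (big)
  top 5b → 0x10 → bl [J]
  [10:0] imm=0 = $0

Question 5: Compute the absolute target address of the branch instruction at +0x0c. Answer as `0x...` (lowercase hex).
0xd5a2

off 0x0c: read 87 fc as big → 0x87fc
  top 5b → 0x10 → bl [J]
  imm: (w>>0)&0x7ff=0x7fc (s11→-4) → $-4
  target = base 0xd598 + off 0x0c + 2 + imm -4 = 0xd5a2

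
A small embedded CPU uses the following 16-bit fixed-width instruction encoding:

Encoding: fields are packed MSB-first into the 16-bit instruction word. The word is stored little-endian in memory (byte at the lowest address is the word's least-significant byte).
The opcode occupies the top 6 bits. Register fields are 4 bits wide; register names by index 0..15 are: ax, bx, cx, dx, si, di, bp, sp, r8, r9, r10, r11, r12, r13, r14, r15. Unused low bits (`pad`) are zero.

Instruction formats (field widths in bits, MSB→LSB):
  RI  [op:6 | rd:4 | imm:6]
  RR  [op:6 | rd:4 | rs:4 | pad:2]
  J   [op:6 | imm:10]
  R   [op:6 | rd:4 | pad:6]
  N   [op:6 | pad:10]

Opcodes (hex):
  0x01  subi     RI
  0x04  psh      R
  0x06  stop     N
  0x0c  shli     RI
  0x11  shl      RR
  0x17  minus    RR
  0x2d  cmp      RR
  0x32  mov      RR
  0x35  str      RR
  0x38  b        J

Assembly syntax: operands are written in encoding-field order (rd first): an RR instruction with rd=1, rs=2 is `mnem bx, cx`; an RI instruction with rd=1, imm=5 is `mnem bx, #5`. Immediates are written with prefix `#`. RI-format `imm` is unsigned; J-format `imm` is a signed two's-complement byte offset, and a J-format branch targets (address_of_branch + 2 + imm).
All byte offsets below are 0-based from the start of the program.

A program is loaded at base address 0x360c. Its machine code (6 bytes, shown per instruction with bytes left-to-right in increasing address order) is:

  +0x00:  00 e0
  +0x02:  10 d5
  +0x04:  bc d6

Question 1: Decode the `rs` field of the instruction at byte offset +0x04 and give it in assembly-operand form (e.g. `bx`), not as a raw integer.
+0x04: bc d6 ⇒ word 0xd6bc (little)
  op=0xd6bc>>10=0x35 ⇒ str (RR)
  rd: (w>>6)&0xf=0xa → r10
  rs: (w>>2)&0xf=0xf → r15

r15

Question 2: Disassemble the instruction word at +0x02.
str si, si

+0x02: 10 d5 ⇒ word 0xd510 (little)
  top 6b → 0x35 → str [RR]
  rd@[9:6]=0x4 ⇒ si
  rs@[5:2]=0x4 ⇒ si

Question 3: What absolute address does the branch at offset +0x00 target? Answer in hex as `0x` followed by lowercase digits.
0x360e

[00] 00 e0 → 0xe000
  op=0xe000>>10=0x38 ⇒ b (J)
  [9:0] imm=0 = #0
  target = base 0x360c + off 0x00 + 2 + imm 0 = 0x360e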